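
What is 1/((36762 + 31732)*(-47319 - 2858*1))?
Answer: -1/3436823438 ≈ -2.9097e-10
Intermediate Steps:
1/((36762 + 31732)*(-47319 - 2858*1)) = 1/(68494*(-47319 - 2858)) = 1/(68494*(-50177)) = 1/(-3436823438) = -1/3436823438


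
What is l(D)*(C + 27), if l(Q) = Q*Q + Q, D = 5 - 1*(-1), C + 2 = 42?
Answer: 2814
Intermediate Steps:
C = 40 (C = -2 + 42 = 40)
D = 6 (D = 5 + 1 = 6)
l(Q) = Q + Q**2 (l(Q) = Q**2 + Q = Q + Q**2)
l(D)*(C + 27) = (6*(1 + 6))*(40 + 27) = (6*7)*67 = 42*67 = 2814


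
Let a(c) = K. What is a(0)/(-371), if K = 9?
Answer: -9/371 ≈ -0.024259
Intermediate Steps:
a(c) = 9
a(0)/(-371) = 9/(-371) = -1/371*9 = -9/371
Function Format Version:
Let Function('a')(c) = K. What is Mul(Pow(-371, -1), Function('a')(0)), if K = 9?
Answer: Rational(-9, 371) ≈ -0.024259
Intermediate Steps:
Function('a')(c) = 9
Mul(Pow(-371, -1), Function('a')(0)) = Mul(Pow(-371, -1), 9) = Mul(Rational(-1, 371), 9) = Rational(-9, 371)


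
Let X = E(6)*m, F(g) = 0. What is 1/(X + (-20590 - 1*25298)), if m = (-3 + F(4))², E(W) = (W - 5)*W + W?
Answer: -1/45780 ≈ -2.1844e-5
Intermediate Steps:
E(W) = W + W*(-5 + W) (E(W) = (-5 + W)*W + W = W*(-5 + W) + W = W + W*(-5 + W))
m = 9 (m = (-3 + 0)² = (-3)² = 9)
X = 108 (X = (6*(-4 + 6))*9 = (6*2)*9 = 12*9 = 108)
1/(X + (-20590 - 1*25298)) = 1/(108 + (-20590 - 1*25298)) = 1/(108 + (-20590 - 25298)) = 1/(108 - 45888) = 1/(-45780) = -1/45780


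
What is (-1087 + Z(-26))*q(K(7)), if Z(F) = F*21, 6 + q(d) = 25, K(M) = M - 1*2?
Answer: -31027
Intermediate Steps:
K(M) = -2 + M (K(M) = M - 2 = -2 + M)
q(d) = 19 (q(d) = -6 + 25 = 19)
Z(F) = 21*F
(-1087 + Z(-26))*q(K(7)) = (-1087 + 21*(-26))*19 = (-1087 - 546)*19 = -1633*19 = -31027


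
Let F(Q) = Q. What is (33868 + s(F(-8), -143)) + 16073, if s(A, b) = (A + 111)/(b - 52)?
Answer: 9738392/195 ≈ 49941.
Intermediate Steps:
s(A, b) = (111 + A)/(-52 + b)
(33868 + s(F(-8), -143)) + 16073 = (33868 + (111 - 8)/(-52 - 143)) + 16073 = (33868 + 103/(-195)) + 16073 = (33868 - 1/195*103) + 16073 = (33868 - 103/195) + 16073 = 6604157/195 + 16073 = 9738392/195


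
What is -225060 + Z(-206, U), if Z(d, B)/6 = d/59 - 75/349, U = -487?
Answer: -4634668374/20591 ≈ -2.2508e+5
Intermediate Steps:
Z(d, B) = -450/349 + 6*d/59 (Z(d, B) = 6*(d/59 - 75/349) = 6*(-75/349 + d/59) = -450/349 + 6*d/59)
-225060 + Z(-206, U) = -225060 + (-450/349 + (6/59)*(-206)) = -225060 + (-450/349 - 1236/59) = -225060 - 457914/20591 = -4634668374/20591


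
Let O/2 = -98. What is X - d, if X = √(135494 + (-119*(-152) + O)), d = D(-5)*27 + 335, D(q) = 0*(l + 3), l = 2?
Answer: -335 + √153386 ≈ 56.645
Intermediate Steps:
O = -196 (O = 2*(-98) = -196)
D(q) = 0 (D(q) = 0*(2 + 3) = 0*5 = 0)
d = 335 (d = 0*27 + 335 = 0 + 335 = 335)
X = √153386 (X = √(135494 + (-119*(-152) - 196)) = √(135494 + (18088 - 196)) = √(135494 + 17892) = √153386 ≈ 391.65)
X - d = √153386 - 1*335 = √153386 - 335 = -335 + √153386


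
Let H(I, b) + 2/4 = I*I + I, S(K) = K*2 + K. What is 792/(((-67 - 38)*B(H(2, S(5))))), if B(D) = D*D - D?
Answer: -32/105 ≈ -0.30476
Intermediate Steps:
S(K) = 3*K (S(K) = 2*K + K = 3*K)
H(I, b) = -½ + I + I² (H(I, b) = -½ + (I*I + I) = -½ + (I² + I) = -½ + (I + I²) = -½ + I + I²)
B(D) = D² - D
792/(((-67 - 38)*B(H(2, S(5))))) = 792/(((-67 - 38)*((-½ + 2 + 2²)*(-1 + (-½ + 2 + 2²))))) = 792/((-105*(-½ + 2 + 4)*(-1 + (-½ + 2 + 4)))) = 792/((-1155*(-1 + 11/2)/2)) = 792/((-1155*9/(2*2))) = 792/((-105*99/4)) = 792/(-10395/4) = 792*(-4/10395) = -32/105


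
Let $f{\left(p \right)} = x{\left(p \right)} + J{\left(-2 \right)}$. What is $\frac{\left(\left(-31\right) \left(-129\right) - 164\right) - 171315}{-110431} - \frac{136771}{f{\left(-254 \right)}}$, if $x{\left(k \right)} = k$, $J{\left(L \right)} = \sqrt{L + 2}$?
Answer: $\frac{15146298221}{28049474} \approx 539.99$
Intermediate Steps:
$J{\left(L \right)} = \sqrt{2 + L}$
$f{\left(p \right)} = p$ ($f{\left(p \right)} = p + \sqrt{2 - 2} = p + \sqrt{0} = p + 0 = p$)
$\frac{\left(\left(-31\right) \left(-129\right) - 164\right) - 171315}{-110431} - \frac{136771}{f{\left(-254 \right)}} = \frac{\left(\left(-31\right) \left(-129\right) - 164\right) - 171315}{-110431} - \frac{136771}{-254} = \left(\left(3999 - 164\right) - 171315\right) \left(- \frac{1}{110431}\right) - - \frac{136771}{254} = \left(3835 - 171315\right) \left(- \frac{1}{110431}\right) + \frac{136771}{254} = \left(-167480\right) \left(- \frac{1}{110431}\right) + \frac{136771}{254} = \frac{167480}{110431} + \frac{136771}{254} = \frac{15146298221}{28049474}$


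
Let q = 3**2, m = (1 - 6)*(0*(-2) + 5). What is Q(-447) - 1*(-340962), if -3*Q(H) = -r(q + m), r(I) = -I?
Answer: 1022902/3 ≈ 3.4097e+5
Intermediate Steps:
m = -25 (m = -5*(0 + 5) = -5*5 = -25)
q = 9
Q(H) = 16/3 (Q(H) = -(-1)*(-(9 - 25))/3 = -(-1)*(-1*(-16))/3 = -(-1)*16/3 = -1/3*(-16) = 16/3)
Q(-447) - 1*(-340962) = 16/3 - 1*(-340962) = 16/3 + 340962 = 1022902/3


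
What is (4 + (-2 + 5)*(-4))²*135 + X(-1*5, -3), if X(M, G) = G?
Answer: 8637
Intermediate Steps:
(4 + (-2 + 5)*(-4))²*135 + X(-1*5, -3) = (4 + (-2 + 5)*(-4))²*135 - 3 = (4 + 3*(-4))²*135 - 3 = (4 - 12)²*135 - 3 = (-8)²*135 - 3 = 64*135 - 3 = 8640 - 3 = 8637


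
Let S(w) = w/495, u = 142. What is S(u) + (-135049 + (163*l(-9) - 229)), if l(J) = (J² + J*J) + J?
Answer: -54617663/495 ≈ -1.1034e+5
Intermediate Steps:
l(J) = J + 2*J² (l(J) = (J² + J²) + J = 2*J² + J = J + 2*J²)
S(w) = w/495 (S(w) = w*(1/495) = w/495)
S(u) + (-135049 + (163*l(-9) - 229)) = (1/495)*142 + (-135049 + (163*(-9*(1 + 2*(-9))) - 229)) = 142/495 + (-135049 + (163*(-9*(1 - 18)) - 229)) = 142/495 + (-135049 + (163*(-9*(-17)) - 229)) = 142/495 + (-135049 + (163*153 - 229)) = 142/495 + (-135049 + (24939 - 229)) = 142/495 + (-135049 + 24710) = 142/495 - 110339 = -54617663/495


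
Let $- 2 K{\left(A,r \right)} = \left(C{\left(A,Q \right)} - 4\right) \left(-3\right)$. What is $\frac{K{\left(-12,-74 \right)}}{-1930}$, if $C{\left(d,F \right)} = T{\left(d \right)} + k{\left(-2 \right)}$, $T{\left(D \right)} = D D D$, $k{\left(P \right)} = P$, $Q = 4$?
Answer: $\frac{2601}{1930} \approx 1.3477$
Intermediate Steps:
$T{\left(D \right)} = D^{3}$ ($T{\left(D \right)} = D^{2} D = D^{3}$)
$C{\left(d,F \right)} = -2 + d^{3}$ ($C{\left(d,F \right)} = d^{3} - 2 = -2 + d^{3}$)
$K{\left(A,r \right)} = -9 + \frac{3 A^{3}}{2}$ ($K{\left(A,r \right)} = - \frac{\left(\left(-2 + A^{3}\right) - 4\right) \left(-3\right)}{2} = - \frac{\left(-6 + A^{3}\right) \left(-3\right)}{2} = - \frac{18 - 3 A^{3}}{2} = -9 + \frac{3 A^{3}}{2}$)
$\frac{K{\left(-12,-74 \right)}}{-1930} = \frac{-9 + \frac{3 \left(-12\right)^{3}}{2}}{-1930} = \left(-9 + \frac{3}{2} \left(-1728\right)\right) \left(- \frac{1}{1930}\right) = \left(-9 - 2592\right) \left(- \frac{1}{1930}\right) = \left(-2601\right) \left(- \frac{1}{1930}\right) = \frac{2601}{1930}$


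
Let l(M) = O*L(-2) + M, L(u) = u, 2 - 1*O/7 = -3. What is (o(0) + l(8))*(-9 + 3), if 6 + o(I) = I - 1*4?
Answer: 432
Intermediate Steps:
O = 35 (O = 14 - 7*(-3) = 14 + 21 = 35)
l(M) = -70 + M (l(M) = 35*(-2) + M = -70 + M)
o(I) = -10 + I (o(I) = -6 + (I - 1*4) = -6 + (I - 4) = -6 + (-4 + I) = -10 + I)
(o(0) + l(8))*(-9 + 3) = ((-10 + 0) + (-70 + 8))*(-9 + 3) = (-10 - 62)*(-6) = -72*(-6) = 432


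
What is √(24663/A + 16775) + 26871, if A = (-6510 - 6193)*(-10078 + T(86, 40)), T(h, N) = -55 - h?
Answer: 26871 + √282677946823901512466/129811957 ≈ 27001.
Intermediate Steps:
A = 129811957 (A = (-6510 - 6193)*(-10078 + (-55 - 1*86)) = -12703*(-10078 + (-55 - 86)) = -12703*(-10078 - 141) = -12703*(-10219) = 129811957)
√(24663/A + 16775) + 26871 = √(24663/129811957 + 16775) + 26871 = √(2177595603338/129811957) + 26871 = √282677946823901512466/129811957 + 26871 = 26871 + √282677946823901512466/129811957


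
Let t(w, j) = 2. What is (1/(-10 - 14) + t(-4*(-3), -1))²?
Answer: 2209/576 ≈ 3.8351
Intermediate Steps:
(1/(-10 - 14) + t(-4*(-3), -1))² = (1/(-10 - 14) + 2)² = (1/(-24) + 2)² = (-1/24 + 2)² = (47/24)² = 2209/576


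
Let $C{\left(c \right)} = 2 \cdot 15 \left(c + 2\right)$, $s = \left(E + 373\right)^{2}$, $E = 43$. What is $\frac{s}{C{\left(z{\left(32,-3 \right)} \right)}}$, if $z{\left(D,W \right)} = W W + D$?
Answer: $\frac{86528}{645} \approx 134.15$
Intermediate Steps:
$z{\left(D,W \right)} = D + W^{2}$ ($z{\left(D,W \right)} = W^{2} + D = D + W^{2}$)
$s = 173056$ ($s = \left(43 + 373\right)^{2} = 416^{2} = 173056$)
$C{\left(c \right)} = 60 + 30 c$ ($C{\left(c \right)} = 30 \left(2 + c\right) = 60 + 30 c$)
$\frac{s}{C{\left(z{\left(32,-3 \right)} \right)}} = \frac{173056}{60 + 30 \left(32 + \left(-3\right)^{2}\right)} = \frac{173056}{60 + 30 \left(32 + 9\right)} = \frac{173056}{60 + 30 \cdot 41} = \frac{173056}{60 + 1230} = \frac{173056}{1290} = 173056 \cdot \frac{1}{1290} = \frac{86528}{645}$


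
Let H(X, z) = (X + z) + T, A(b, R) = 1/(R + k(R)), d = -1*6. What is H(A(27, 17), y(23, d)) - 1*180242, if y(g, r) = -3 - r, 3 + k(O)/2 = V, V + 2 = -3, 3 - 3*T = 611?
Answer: -541322/3 ≈ -1.8044e+5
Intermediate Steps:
T = -608/3 (T = 1 - 1/3*611 = 1 - 611/3 = -608/3 ≈ -202.67)
d = -6
V = -5 (V = -2 - 3 = -5)
k(O) = -16 (k(O) = -6 + 2*(-5) = -6 - 10 = -16)
A(b, R) = 1/(-16 + R) (A(b, R) = 1/(R - 16) = 1/(-16 + R))
H(X, z) = -608/3 + X + z (H(X, z) = (X + z) - 608/3 = -608/3 + X + z)
H(A(27, 17), y(23, d)) - 1*180242 = (-608/3 + 1/(-16 + 17) + (-3 - 1*(-6))) - 1*180242 = (-608/3 + 1/1 + (-3 + 6)) - 180242 = (-608/3 + 1 + 3) - 180242 = -596/3 - 180242 = -541322/3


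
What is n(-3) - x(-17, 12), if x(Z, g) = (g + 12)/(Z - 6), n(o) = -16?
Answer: -344/23 ≈ -14.957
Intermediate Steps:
x(Z, g) = (12 + g)/(-6 + Z)
n(-3) - x(-17, 12) = -16 - (12 + 12)/(-6 - 17) = -16 - 24/(-23) = -16 - (-1)*24/23 = -16 - 1*(-24/23) = -16 + 24/23 = -344/23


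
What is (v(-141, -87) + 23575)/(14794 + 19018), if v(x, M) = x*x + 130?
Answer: 21793/16906 ≈ 1.2891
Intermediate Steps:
v(x, M) = 130 + x² (v(x, M) = x² + 130 = 130 + x²)
(v(-141, -87) + 23575)/(14794 + 19018) = ((130 + (-141)²) + 23575)/(14794 + 19018) = ((130 + 19881) + 23575)/33812 = (20011 + 23575)*(1/33812) = 43586*(1/33812) = 21793/16906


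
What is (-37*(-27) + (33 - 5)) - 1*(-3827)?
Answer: 4854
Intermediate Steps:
(-37*(-27) + (33 - 5)) - 1*(-3827) = (999 + 28) + 3827 = 1027 + 3827 = 4854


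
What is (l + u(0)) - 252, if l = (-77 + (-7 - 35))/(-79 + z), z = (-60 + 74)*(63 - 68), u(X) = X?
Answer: -37429/149 ≈ -251.20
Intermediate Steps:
z = -70 (z = 14*(-5) = -70)
l = 119/149 (l = (-77 + (-7 - 35))/(-79 - 70) = (-77 - 42)/(-149) = -119*(-1/149) = 119/149 ≈ 0.79866)
(l + u(0)) - 252 = (119/149 + 0) - 252 = 119/149 - 252 = -37429/149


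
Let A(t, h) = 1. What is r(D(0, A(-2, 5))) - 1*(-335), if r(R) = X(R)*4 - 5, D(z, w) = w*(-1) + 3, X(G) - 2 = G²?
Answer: 354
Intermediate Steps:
X(G) = 2 + G²
D(z, w) = 3 - w (D(z, w) = -w + 3 = 3 - w)
r(R) = 3 + 4*R² (r(R) = (2 + R²)*4 - 5 = (8 + 4*R²) - 5 = 3 + 4*R²)
r(D(0, A(-2, 5))) - 1*(-335) = (3 + 4*(3 - 1*1)²) - 1*(-335) = (3 + 4*(3 - 1)²) + 335 = (3 + 4*2²) + 335 = (3 + 4*4) + 335 = (3 + 16) + 335 = 19 + 335 = 354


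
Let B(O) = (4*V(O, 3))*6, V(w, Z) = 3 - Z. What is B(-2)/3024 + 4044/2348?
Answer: 1011/587 ≈ 1.7223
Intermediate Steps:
B(O) = 0 (B(O) = (4*(3 - 1*3))*6 = (4*(3 - 3))*6 = (4*0)*6 = 0*6 = 0)
B(-2)/3024 + 4044/2348 = 0/3024 + 4044/2348 = 0*(1/3024) + 4044*(1/2348) = 0 + 1011/587 = 1011/587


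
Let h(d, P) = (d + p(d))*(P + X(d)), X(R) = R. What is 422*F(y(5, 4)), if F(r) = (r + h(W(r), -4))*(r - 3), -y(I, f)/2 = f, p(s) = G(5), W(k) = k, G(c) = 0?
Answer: -408496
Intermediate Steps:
p(s) = 0
y(I, f) = -2*f
h(d, P) = d*(P + d) (h(d, P) = (d + 0)*(P + d) = d*(P + d))
F(r) = (-3 + r)*(r + r*(-4 + r)) (F(r) = (r + r*(-4 + r))*(r - 3) = (r + r*(-4 + r))*(-3 + r) = (-3 + r)*(r + r*(-4 + r)))
422*F(y(5, 4)) = 422*((-2*4)*(9 + (-2*4)**2 - (-12)*4)) = 422*(-8*(9 + (-8)**2 - 6*(-8))) = 422*(-8*(9 + 64 + 48)) = 422*(-8*121) = 422*(-968) = -408496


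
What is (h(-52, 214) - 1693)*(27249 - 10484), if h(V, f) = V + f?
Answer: -25667215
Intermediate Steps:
(h(-52, 214) - 1693)*(27249 - 10484) = ((-52 + 214) - 1693)*(27249 - 10484) = (162 - 1693)*16765 = -1531*16765 = -25667215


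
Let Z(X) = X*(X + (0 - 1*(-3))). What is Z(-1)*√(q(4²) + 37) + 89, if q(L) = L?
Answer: 89 - 2*√53 ≈ 74.440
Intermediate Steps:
Z(X) = X*(3 + X) (Z(X) = X*(X + (0 + 3)) = X*(X + 3) = X*(3 + X))
Z(-1)*√(q(4²) + 37) + 89 = (-(3 - 1))*√(4² + 37) + 89 = (-1*2)*√(16 + 37) + 89 = -2*√53 + 89 = 89 - 2*√53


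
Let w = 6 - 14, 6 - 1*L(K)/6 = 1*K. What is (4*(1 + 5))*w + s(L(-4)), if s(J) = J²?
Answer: 3408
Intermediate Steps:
L(K) = 36 - 6*K
w = -8
(4*(1 + 5))*w + s(L(-4)) = (4*(1 + 5))*(-8) + (36 - 6*(-4))² = (4*6)*(-8) + (36 + 24)² = 24*(-8) + 60² = -192 + 3600 = 3408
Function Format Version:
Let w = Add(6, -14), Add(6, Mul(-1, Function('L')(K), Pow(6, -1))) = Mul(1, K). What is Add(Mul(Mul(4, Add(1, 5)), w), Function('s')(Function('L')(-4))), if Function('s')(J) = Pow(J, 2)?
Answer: 3408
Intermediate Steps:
Function('L')(K) = Add(36, Mul(-6, K)) (Function('L')(K) = Add(36, Mul(-6, Mul(1, K))) = Add(36, Mul(-6, K)))
w = -8
Add(Mul(Mul(4, Add(1, 5)), w), Function('s')(Function('L')(-4))) = Add(Mul(Mul(4, Add(1, 5)), -8), Pow(Add(36, Mul(-6, -4)), 2)) = Add(Mul(Mul(4, 6), -8), Pow(Add(36, 24), 2)) = Add(Mul(24, -8), Pow(60, 2)) = Add(-192, 3600) = 3408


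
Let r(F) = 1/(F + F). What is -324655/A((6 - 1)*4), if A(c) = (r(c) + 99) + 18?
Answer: -12986200/4681 ≈ -2774.2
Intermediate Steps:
r(F) = 1/(2*F)
A(c) = 117 + 1/(2*c) (A(c) = (1/(2*c) + 99) + 18 = (99 + 1/(2*c)) + 18 = 117 + 1/(2*c))
-324655/A((6 - 1)*4) = -324655/(117 + 1/(2*(((6 - 1)*4)))) = -324655/(117 + 1/(2*((5*4)))) = -324655/(117 + (½)/20) = -324655/(117 + (½)*(1/20)) = -324655/(117 + 1/40) = -324655/4681/40 = -324655*40/4681 = -12986200/4681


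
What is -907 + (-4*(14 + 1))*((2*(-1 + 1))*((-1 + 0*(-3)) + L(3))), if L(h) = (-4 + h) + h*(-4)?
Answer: -907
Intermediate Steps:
L(h) = -4 - 3*h (L(h) = (-4 + h) - 4*h = -4 - 3*h)
-907 + (-4*(14 + 1))*((2*(-1 + 1))*((-1 + 0*(-3)) + L(3))) = -907 + (-4*(14 + 1))*((2*(-1 + 1))*((-1 + 0*(-3)) + (-4 - 3*3))) = -907 + (-4*15)*((2*0)*((-1 + 0) + (-4 - 9))) = -907 - 0*(-1 - 13) = -907 - 0*(-14) = -907 - 60*0 = -907 + 0 = -907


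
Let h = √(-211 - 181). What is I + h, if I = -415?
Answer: -415 + 14*I*√2 ≈ -415.0 + 19.799*I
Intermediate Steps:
h = 14*I*√2 (h = √(-392) = 14*I*√2 ≈ 19.799*I)
I + h = -415 + 14*I*√2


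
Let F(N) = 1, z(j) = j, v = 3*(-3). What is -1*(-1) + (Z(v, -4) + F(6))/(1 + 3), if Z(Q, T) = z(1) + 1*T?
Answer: 1/2 ≈ 0.50000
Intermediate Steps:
v = -9
Z(Q, T) = 1 + T (Z(Q, T) = 1 + 1*T = 1 + T)
-1*(-1) + (Z(v, -4) + F(6))/(1 + 3) = -1*(-1) + ((1 - 4) + 1)/(1 + 3) = 1 + (-3 + 1)/4 = 1 - 2*1/4 = 1 - 1/2 = 1/2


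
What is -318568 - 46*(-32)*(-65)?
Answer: -414248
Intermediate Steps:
-318568 - 46*(-32)*(-65) = -318568 - (-1472)*(-65) = -318568 - 1*95680 = -318568 - 95680 = -414248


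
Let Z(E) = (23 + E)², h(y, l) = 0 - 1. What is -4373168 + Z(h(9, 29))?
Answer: -4372684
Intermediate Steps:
h(y, l) = -1
-4373168 + Z(h(9, 29)) = -4373168 + (23 - 1)² = -4373168 + 22² = -4373168 + 484 = -4372684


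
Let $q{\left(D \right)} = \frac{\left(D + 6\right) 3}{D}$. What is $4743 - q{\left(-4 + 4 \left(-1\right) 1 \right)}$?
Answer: $\frac{18969}{4} \approx 4742.3$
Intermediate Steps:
$q{\left(D \right)} = \frac{18 + 3 D}{D}$ ($q{\left(D \right)} = \frac{\left(6 + D\right) 3}{D} = \frac{18 + 3 D}{D}$)
$4743 - q{\left(-4 + 4 \left(-1\right) 1 \right)} = 4743 - \left(3 + \frac{18}{-4 + 4 \left(-1\right) 1}\right) = 4743 - \left(3 + \frac{18}{-4 - 4}\right) = 4743 - \left(3 + \frac{18}{-8}\right) = 4743 - \left(3 + 18 \left(- \frac{1}{8}\right)\right) = 4743 - \left(3 - \frac{9}{4}\right) = 4743 - \frac{3}{4} = \frac{18969}{4}$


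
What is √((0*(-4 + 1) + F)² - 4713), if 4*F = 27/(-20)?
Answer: I*√30162471/80 ≈ 68.651*I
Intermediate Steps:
F = -27/80 (F = (27/(-20))/4 = (27*(-1/20))/4 = (¼)*(-27/20) = -27/80 ≈ -0.33750)
√((0*(-4 + 1) + F)² - 4713) = √((0*(-4 + 1) - 27/80)² - 4713) = √((0*(-3) - 27/80)² - 4713) = √((0 - 27/80)² - 4713) = √((-27/80)² - 4713) = √(729/6400 - 4713) = √(-30162471/6400) = I*√30162471/80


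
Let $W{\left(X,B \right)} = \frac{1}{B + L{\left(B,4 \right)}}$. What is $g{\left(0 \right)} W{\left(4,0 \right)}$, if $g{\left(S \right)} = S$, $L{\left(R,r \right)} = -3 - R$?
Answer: $0$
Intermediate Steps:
$W{\left(X,B \right)} = - \frac{1}{3}$ ($W{\left(X,B \right)} = \frac{1}{B - \left(3 + B\right)} = \frac{1}{-3} = - \frac{1}{3}$)
$g{\left(0 \right)} W{\left(4,0 \right)} = 0 \left(- \frac{1}{3}\right) = 0$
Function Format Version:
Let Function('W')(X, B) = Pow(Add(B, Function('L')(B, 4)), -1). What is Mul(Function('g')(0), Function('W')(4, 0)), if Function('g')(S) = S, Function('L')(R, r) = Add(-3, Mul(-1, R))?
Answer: 0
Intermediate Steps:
Function('W')(X, B) = Rational(-1, 3) (Function('W')(X, B) = Pow(Add(B, Add(-3, Mul(-1, B))), -1) = Pow(-3, -1) = Rational(-1, 3))
Mul(Function('g')(0), Function('W')(4, 0)) = Mul(0, Rational(-1, 3)) = 0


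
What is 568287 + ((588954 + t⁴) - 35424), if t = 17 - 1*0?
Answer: 1205338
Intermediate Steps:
t = 17 (t = 17 + 0 = 17)
568287 + ((588954 + t⁴) - 35424) = 568287 + ((588954 + 17⁴) - 35424) = 568287 + ((588954 + 83521) - 35424) = 568287 + (672475 - 35424) = 568287 + 637051 = 1205338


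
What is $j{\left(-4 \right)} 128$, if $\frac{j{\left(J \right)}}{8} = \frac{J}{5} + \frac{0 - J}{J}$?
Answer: $- \frac{9216}{5} \approx -1843.2$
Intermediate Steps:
$j{\left(J \right)} = -8 + \frac{8 J}{5}$ ($j{\left(J \right)} = 8 \left(\frac{J}{5} + \frac{0 - J}{J}\right) = 8 \left(J \frac{1}{5} + \frac{\left(-1\right) J}{J}\right) = 8 \left(\frac{J}{5} - 1\right) = 8 \left(-1 + \frac{J}{5}\right) = -8 + \frac{8 J}{5}$)
$j{\left(-4 \right)} 128 = \left(-8 + \frac{8}{5} \left(-4\right)\right) 128 = \left(-8 - \frac{32}{5}\right) 128 = \left(- \frac{72}{5}\right) 128 = - \frac{9216}{5}$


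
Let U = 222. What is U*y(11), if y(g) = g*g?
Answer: 26862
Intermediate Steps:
y(g) = g**2
U*y(11) = 222*11**2 = 222*121 = 26862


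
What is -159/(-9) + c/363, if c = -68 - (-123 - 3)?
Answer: 2157/121 ≈ 17.826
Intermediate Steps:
c = 58 (c = -68 - 1*(-126) = -68 + 126 = 58)
-159/(-9) + c/363 = -159/(-9) + 58/363 = -159*(-⅑) + 58*(1/363) = 53/3 + 58/363 = 2157/121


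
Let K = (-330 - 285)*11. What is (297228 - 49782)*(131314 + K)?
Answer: 30819151854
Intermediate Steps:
K = -6765 (K = -615*11 = -6765)
(297228 - 49782)*(131314 + K) = (297228 - 49782)*(131314 - 6765) = 247446*124549 = 30819151854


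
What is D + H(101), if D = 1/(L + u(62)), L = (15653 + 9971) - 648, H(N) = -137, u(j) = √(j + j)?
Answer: -21365159237/155950113 - √31/311900226 ≈ -137.00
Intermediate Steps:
u(j) = √2*√j (u(j) = √(2*j) = √2*√j)
L = 24976 (L = 25624 - 648 = 24976)
D = 1/(24976 + 2*√31) (D = 1/(24976 + √2*√62) = 1/(24976 + 2*√31) ≈ 4.0021e-5)
D + H(101) = (6244/155950113 - √31/311900226) - 137 = -21365159237/155950113 - √31/311900226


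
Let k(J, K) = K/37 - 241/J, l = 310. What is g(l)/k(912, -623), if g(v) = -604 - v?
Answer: 30842016/577093 ≈ 53.444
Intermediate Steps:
k(J, K) = -241/J + K/37 (k(J, K) = K*(1/37) - 241/J = K/37 - 241/J = -241/J + K/37)
g(l)/k(912, -623) = (-604 - 1*310)/(-241/912 + (1/37)*(-623)) = (-604 - 310)/(-241*1/912 - 623/37) = -914/(-241/912 - 623/37) = -914/(-577093/33744) = -914*(-33744/577093) = 30842016/577093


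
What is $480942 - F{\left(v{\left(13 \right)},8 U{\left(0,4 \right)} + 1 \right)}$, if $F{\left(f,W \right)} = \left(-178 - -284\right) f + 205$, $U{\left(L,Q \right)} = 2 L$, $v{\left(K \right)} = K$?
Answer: $479359$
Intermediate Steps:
$F{\left(f,W \right)} = 205 + 106 f$ ($F{\left(f,W \right)} = \left(-178 + 284\right) f + 205 = 106 f + 205 = 205 + 106 f$)
$480942 - F{\left(v{\left(13 \right)},8 U{\left(0,4 \right)} + 1 \right)} = 480942 - \left(205 + 106 \cdot 13\right) = 480942 - \left(205 + 1378\right) = 480942 - 1583 = 479359$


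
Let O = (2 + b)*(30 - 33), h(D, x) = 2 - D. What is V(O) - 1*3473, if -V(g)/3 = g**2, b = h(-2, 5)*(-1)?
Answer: -3581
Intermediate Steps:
b = -4 (b = (2 - 1*(-2))*(-1) = (2 + 2)*(-1) = 4*(-1) = -4)
O = 6 (O = (2 - 4)*(30 - 33) = -2*(-3) = 6)
V(g) = -3*g**2
V(O) - 1*3473 = -3*6**2 - 1*3473 = -3*36 - 3473 = -108 - 3473 = -3581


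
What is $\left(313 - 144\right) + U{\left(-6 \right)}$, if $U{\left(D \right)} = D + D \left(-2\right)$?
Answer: $175$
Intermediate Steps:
$U{\left(D \right)} = - D$ ($U{\left(D \right)} = D - 2 D = - D$)
$\left(313 - 144\right) + U{\left(-6 \right)} = \left(313 - 144\right) - -6 = 169 + 6 = 175$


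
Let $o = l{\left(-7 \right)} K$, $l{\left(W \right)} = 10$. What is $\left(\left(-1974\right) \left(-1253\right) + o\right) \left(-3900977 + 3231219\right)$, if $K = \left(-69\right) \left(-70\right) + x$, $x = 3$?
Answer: $-1688963576016$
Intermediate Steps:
$K = 4833$ ($K = \left(-69\right) \left(-70\right) + 3 = 4830 + 3 = 4833$)
$o = 48330$ ($o = 10 \cdot 4833 = 48330$)
$\left(\left(-1974\right) \left(-1253\right) + o\right) \left(-3900977 + 3231219\right) = \left(\left(-1974\right) \left(-1253\right) + 48330\right) \left(-3900977 + 3231219\right) = \left(2473422 + 48330\right) \left(-669758\right) = 2521752 \left(-669758\right) = -1688963576016$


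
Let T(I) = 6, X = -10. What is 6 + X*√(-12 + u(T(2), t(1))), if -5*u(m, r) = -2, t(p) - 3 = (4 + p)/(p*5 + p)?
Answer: 6 - 2*I*√290 ≈ 6.0 - 34.059*I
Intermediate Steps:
t(p) = 3 + (4 + p)/(6*p) (t(p) = 3 + (4 + p)/(p*5 + p) = 3 + (4 + p)/(5*p + p) = 3 + (4 + p)/((6*p)) = 3 + (4 + p)*(1/(6*p)) = 3 + (4 + p)/(6*p))
u(m, r) = ⅖ (u(m, r) = -⅕*(-2) = ⅖)
6 + X*√(-12 + u(T(2), t(1))) = 6 - 10*√(-12 + ⅖) = 6 - 2*I*√290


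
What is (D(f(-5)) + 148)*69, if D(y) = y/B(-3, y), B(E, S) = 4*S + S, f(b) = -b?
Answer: 51129/5 ≈ 10226.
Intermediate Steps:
B(E, S) = 5*S
D(y) = ⅕ (D(y) = y/((5*y)) = y*(1/(5*y)) = ⅕)
(D(f(-5)) + 148)*69 = (⅕ + 148)*69 = (741/5)*69 = 51129/5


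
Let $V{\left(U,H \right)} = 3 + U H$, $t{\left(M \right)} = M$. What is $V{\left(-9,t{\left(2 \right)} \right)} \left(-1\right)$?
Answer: $15$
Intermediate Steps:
$V{\left(U,H \right)} = 3 + H U$
$V{\left(-9,t{\left(2 \right)} \right)} \left(-1\right) = \left(3 + 2 \left(-9\right)\right) \left(-1\right) = \left(3 - 18\right) \left(-1\right) = \left(-15\right) \left(-1\right) = 15$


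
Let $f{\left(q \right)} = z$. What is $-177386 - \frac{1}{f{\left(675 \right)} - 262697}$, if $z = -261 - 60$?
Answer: $- \frac{46655710947}{263018} \approx -1.7739 \cdot 10^{5}$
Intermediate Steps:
$z = -321$
$f{\left(q \right)} = -321$
$-177386 - \frac{1}{f{\left(675 \right)} - 262697} = -177386 - \frac{1}{-321 - 262697} = -177386 - \frac{1}{-263018} = -177386 - - \frac{1}{263018} = -177386 + \frac{1}{263018} = - \frac{46655710947}{263018}$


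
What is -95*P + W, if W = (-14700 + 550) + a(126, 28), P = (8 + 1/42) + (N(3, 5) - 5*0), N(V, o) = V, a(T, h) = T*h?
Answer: -490109/42 ≈ -11669.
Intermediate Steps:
P = 463/42 (P = (8 + 1/42) + (3 - 5*0) = (8 + 1/42) + (3 + 0) = 337/42 + 3 = 463/42 ≈ 11.024)
W = -10622 (W = (-14700 + 550) + 126*28 = -14150 + 3528 = -10622)
-95*P + W = -95*463/42 - 10622 = -43985/42 - 10622 = -490109/42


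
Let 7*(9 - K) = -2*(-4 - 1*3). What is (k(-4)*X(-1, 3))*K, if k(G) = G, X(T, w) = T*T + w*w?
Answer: -280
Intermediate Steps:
X(T, w) = T**2 + w**2
K = 7 (K = 9 - (-2)*(-4 - 1*3)/7 = 9 - (-2)*(-4 - 3)/7 = 9 - (-2)*(-7)/7 = 9 - 1/7*14 = 9 - 2 = 7)
(k(-4)*X(-1, 3))*K = -4*((-1)**2 + 3**2)*7 = -4*(1 + 9)*7 = -4*10*7 = -40*7 = -280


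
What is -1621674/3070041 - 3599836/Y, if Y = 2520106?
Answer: -2523072415120/1289471457391 ≈ -1.9567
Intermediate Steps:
-1621674/3070041 - 3599836/Y = -1621674/3070041 - 3599836/2520106 = -1621674*1/3070041 - 3599836*1/2520106 = -540558/1023347 - 1799918/1260053 = -2523072415120/1289471457391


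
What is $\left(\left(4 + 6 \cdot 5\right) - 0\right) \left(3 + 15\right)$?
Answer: $612$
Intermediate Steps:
$\left(\left(4 + 6 \cdot 5\right) - 0\right) \left(3 + 15\right) = \left(\left(4 + 30\right) + 0\right) 18 = \left(34 + 0\right) 18 = 34 \cdot 18 = 612$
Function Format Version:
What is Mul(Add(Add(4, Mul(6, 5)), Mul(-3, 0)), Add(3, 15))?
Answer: 612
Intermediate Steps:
Mul(Add(Add(4, Mul(6, 5)), Mul(-3, 0)), Add(3, 15)) = Mul(Add(Add(4, 30), 0), 18) = Mul(Add(34, 0), 18) = Mul(34, 18) = 612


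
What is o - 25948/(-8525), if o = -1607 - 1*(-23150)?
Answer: 183680023/8525 ≈ 21546.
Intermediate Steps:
o = 21543 (o = -1607 + 23150 = 21543)
o - 25948/(-8525) = 21543 - 25948/(-8525) = 21543 - 25948*(-1/8525) = 21543 + 25948/8525 = 183680023/8525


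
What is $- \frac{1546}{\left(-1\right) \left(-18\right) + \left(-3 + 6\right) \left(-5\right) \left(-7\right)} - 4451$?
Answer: $- \frac{549019}{123} \approx -4463.6$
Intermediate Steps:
$- \frac{1546}{\left(-1\right) \left(-18\right) + \left(-3 + 6\right) \left(-5\right) \left(-7\right)} - 4451 = - \frac{1546}{18 + 3 \left(-5\right) \left(-7\right)} - 4451 = - \frac{1546}{18 - -105} - 4451 = - \frac{1546}{18 + 105} - 4451 = - \frac{1546}{123} - 4451 = - \frac{549019}{123}$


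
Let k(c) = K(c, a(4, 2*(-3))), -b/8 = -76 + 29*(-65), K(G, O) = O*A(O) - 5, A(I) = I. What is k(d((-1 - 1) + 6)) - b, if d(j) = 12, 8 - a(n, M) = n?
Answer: -15677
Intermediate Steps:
a(n, M) = 8 - n
K(G, O) = -5 + O² (K(G, O) = O*O - 5 = O² - 5 = -5 + O²)
b = 15688 (b = -8*(-76 + 29*(-65)) = -8*(-76 - 1885) = -8*(-1961) = 15688)
k(c) = 11 (k(c) = -5 + (8 - 1*4)² = -5 + (8 - 4)² = -5 + 4² = -5 + 16 = 11)
k(d((-1 - 1) + 6)) - b = 11 - 1*15688 = 11 - 15688 = -15677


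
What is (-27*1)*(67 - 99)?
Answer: 864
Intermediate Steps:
(-27*1)*(67 - 99) = -27*(-32) = 864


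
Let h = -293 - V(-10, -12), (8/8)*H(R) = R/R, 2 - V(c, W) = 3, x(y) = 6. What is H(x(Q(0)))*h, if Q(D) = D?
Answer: -292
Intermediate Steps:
V(c, W) = -1 (V(c, W) = 2 - 1*3 = 2 - 3 = -1)
H(R) = 1 (H(R) = R/R = 1)
h = -292 (h = -293 - 1*(-1) = -293 + 1 = -292)
H(x(Q(0)))*h = 1*(-292) = -292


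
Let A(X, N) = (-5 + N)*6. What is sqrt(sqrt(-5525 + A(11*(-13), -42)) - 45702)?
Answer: sqrt(-45702 + I*sqrt(5807)) ≈ 0.178 + 213.78*I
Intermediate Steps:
A(X, N) = -30 + 6*N
sqrt(sqrt(-5525 + A(11*(-13), -42)) - 45702) = sqrt(sqrt(-5525 + (-30 + 6*(-42))) - 45702) = sqrt(sqrt(-5525 + (-30 - 252)) - 45702) = sqrt(sqrt(-5525 - 282) - 45702) = sqrt(sqrt(-5807) - 45702) = sqrt(I*sqrt(5807) - 45702) = sqrt(-45702 + I*sqrt(5807))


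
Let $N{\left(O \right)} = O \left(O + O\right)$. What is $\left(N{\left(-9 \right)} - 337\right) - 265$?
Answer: $-440$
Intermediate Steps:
$N{\left(O \right)} = 2 O^{2}$ ($N{\left(O \right)} = O 2 O = 2 O^{2}$)
$\left(N{\left(-9 \right)} - 337\right) - 265 = \left(2 \left(-9\right)^{2} - 337\right) - 265 = \left(2 \cdot 81 - 337\right) - 265 = \left(162 - 337\right) - 265 = -175 - 265 = -440$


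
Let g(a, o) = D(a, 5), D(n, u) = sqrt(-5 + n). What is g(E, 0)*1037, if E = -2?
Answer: 1037*I*sqrt(7) ≈ 2743.6*I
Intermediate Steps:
g(a, o) = sqrt(-5 + a)
g(E, 0)*1037 = sqrt(-5 - 2)*1037 = sqrt(-7)*1037 = (I*sqrt(7))*1037 = 1037*I*sqrt(7)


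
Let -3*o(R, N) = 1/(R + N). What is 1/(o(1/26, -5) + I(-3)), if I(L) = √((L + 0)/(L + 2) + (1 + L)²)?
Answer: -10062/1047707 + 149769*√7/1047707 ≈ 0.36860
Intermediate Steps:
o(R, N) = -1/(3*(N + R)) (o(R, N) = -1/(3*(R + N)) = -1/(3*(N + R)))
I(L) = √((1 + L)² + L/(2 + L)) (I(L) = √(L/(2 + L) + (1 + L)²) = √((1 + L)² + L/(2 + L)))
1/(o(1/26, -5) + I(-3)) = 1/(-1/(3*(-5) + 3/26) + √((-3 + (1 - 3)²*(2 - 3))/(2 - 3))) = 1/(-1/(-15 + 3*(1/26)) + √((-3 + (-2)²*(-1))/(-1))) = 1/(-1/(-15 + 3/26) + √(-(-3 + 4*(-1)))) = 1/(-1/(-387/26) + √(-(-3 - 4))) = 1/(-1*(-26/387) + √(-1*(-7))) = 1/(26/387 + √7)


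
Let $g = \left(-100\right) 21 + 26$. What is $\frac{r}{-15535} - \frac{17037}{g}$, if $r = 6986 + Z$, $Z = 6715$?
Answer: $\frac{236253921}{32219590} \approx 7.3326$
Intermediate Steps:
$r = 13701$ ($r = 6986 + 6715 = 13701$)
$g = -2074$ ($g = -2100 + 26 = -2074$)
$\frac{r}{-15535} - \frac{17037}{g} = \frac{13701}{-15535} - \frac{17037}{-2074} = 13701 \left(- \frac{1}{15535}\right) - - \frac{17037}{2074} = - \frac{13701}{15535} + \frac{17037}{2074} = \frac{236253921}{32219590}$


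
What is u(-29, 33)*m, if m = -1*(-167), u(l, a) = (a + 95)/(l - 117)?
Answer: -10688/73 ≈ -146.41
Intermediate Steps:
u(l, a) = (95 + a)/(-117 + l)
m = 167
u(-29, 33)*m = ((95 + 33)/(-117 - 29))*167 = (128/(-146))*167 = -1/146*128*167 = -64/73*167 = -10688/73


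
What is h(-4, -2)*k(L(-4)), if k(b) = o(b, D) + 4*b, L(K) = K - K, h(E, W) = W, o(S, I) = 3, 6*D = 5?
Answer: -6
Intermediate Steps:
D = ⅚ (D = (⅙)*5 = ⅚ ≈ 0.83333)
L(K) = 0
k(b) = 3 + 4*b
h(-4, -2)*k(L(-4)) = -2*(3 + 4*0) = -2*(3 + 0) = -2*3 = -6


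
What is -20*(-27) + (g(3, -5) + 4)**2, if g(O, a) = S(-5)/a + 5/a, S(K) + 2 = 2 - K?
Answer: 544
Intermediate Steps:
S(K) = -K (S(K) = -2 + (2 - K) = -K)
g(O, a) = 10/a (g(O, a) = (-1*(-5))/a + 5/a = 5/a + 5/a = 10/a)
-20*(-27) + (g(3, -5) + 4)**2 = -20*(-27) + (10/(-5) + 4)**2 = 540 + (10*(-1/5) + 4)**2 = 540 + (-2 + 4)**2 = 540 + 2**2 = 540 + 4 = 544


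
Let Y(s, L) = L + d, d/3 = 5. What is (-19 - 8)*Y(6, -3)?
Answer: -324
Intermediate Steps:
d = 15 (d = 3*5 = 15)
Y(s, L) = 15 + L (Y(s, L) = L + 15 = 15 + L)
(-19 - 8)*Y(6, -3) = (-19 - 8)*(15 - 3) = -27*12 = -324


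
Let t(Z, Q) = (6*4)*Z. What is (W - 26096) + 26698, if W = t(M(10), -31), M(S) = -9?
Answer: 386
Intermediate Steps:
t(Z, Q) = 24*Z
W = -216 (W = 24*(-9) = -216)
(W - 26096) + 26698 = (-216 - 26096) + 26698 = -26312 + 26698 = 386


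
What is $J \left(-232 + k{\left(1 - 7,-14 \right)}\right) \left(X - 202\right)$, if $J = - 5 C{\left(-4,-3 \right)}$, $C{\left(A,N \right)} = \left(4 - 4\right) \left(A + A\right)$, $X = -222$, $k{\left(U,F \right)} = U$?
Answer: $0$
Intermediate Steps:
$C{\left(A,N \right)} = 0$ ($C{\left(A,N \right)} = 0 \cdot 2 A = 0$)
$J = 0$ ($J = \left(-5\right) 0 = 0$)
$J \left(-232 + k{\left(1 - 7,-14 \right)}\right) \left(X - 202\right) = 0 \left(-232 + \left(1 - 7\right)\right) \left(-222 - 202\right) = 0 \left(-232 - 6\right) \left(-424\right) = 0 \left(\left(-238\right) \left(-424\right)\right) = 0 \cdot 100912 = 0$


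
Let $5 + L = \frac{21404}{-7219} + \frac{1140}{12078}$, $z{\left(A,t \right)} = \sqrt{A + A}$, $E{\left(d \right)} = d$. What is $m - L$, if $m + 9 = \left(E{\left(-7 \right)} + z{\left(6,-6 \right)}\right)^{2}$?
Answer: $\frac{870029921}{14531847} - 28 \sqrt{3} \approx 11.373$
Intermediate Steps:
$z{\left(A,t \right)} = \sqrt{2} \sqrt{A}$ ($z{\left(A,t \right)} = \sqrt{2 A} = \sqrt{2} \sqrt{A}$)
$m = -9 + \left(-7 + 2 \sqrt{3}\right)^{2}$ ($m = -9 + \left(-7 + \sqrt{2} \sqrt{6}\right)^{2} = -9 + \left(-7 + 2 \sqrt{3}\right)^{2} \approx 3.5026$)
$L = - \frac{114373877}{14531847}$ ($L = -5 + \left(\frac{21404}{-7219} + \frac{1140}{12078}\right) = -5 + \left(21404 \left(- \frac{1}{7219}\right) + 1140 \cdot \frac{1}{12078}\right) = -5 + \left(- \frac{21404}{7219} + \frac{190}{2013}\right) = -5 - \frac{41714642}{14531847} = - \frac{114373877}{14531847} \approx -7.8706$)
$m - L = \left(52 - 28 \sqrt{3}\right) - - \frac{114373877}{14531847} = \left(52 - 28 \sqrt{3}\right) + \frac{114373877}{14531847} = \frac{870029921}{14531847} - 28 \sqrt{3}$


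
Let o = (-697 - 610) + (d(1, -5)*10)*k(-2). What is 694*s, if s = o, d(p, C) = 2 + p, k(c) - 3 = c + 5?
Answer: -782138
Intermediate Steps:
k(c) = 8 + c (k(c) = 3 + (c + 5) = 3 + (5 + c) = 8 + c)
o = -1127 (o = (-697 - 610) + ((2 + 1)*10)*(8 - 2) = -1307 + (3*10)*6 = -1307 + 30*6 = -1307 + 180 = -1127)
s = -1127
694*s = 694*(-1127) = -782138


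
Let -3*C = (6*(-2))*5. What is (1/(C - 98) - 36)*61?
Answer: -171349/78 ≈ -2196.8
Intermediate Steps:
C = 20 (C = -6*(-2)*5/3 = -(-4)*5 = -⅓*(-60) = 20)
(1/(C - 98) - 36)*61 = (1/(20 - 98) - 36)*61 = (1/(-78) - 36)*61 = (-1/78 - 36)*61 = -2809/78*61 = -171349/78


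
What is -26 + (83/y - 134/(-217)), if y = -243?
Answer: -1356455/52731 ≈ -25.724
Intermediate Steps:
-26 + (83/y - 134/(-217)) = -26 + (83/(-243) - 134/(-217)) = -26 + (83*(-1/243) - 134*(-1/217)) = -26 + (-83/243 + 134/217) = -26 + 14551/52731 = -1356455/52731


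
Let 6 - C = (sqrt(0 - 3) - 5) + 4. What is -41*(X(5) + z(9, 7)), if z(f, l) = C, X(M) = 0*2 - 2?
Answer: -205 + 41*I*sqrt(3) ≈ -205.0 + 71.014*I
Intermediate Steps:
X(M) = -2 (X(M) = 0 - 2 = -2)
C = 7 - I*sqrt(3) (C = 6 - ((sqrt(0 - 3) - 5) + 4) = 6 - ((sqrt(-3) - 5) + 4) = 6 - ((I*sqrt(3) - 5) + 4) = 6 - ((-5 + I*sqrt(3)) + 4) = 6 - (-1 + I*sqrt(3)) = 6 + (1 - I*sqrt(3)) = 7 - I*sqrt(3) ≈ 7.0 - 1.732*I)
z(f, l) = 7 - I*sqrt(3)
-41*(X(5) + z(9, 7)) = -41*(-2 + (7 - I*sqrt(3))) = -41*(5 - I*sqrt(3)) = -205 + 41*I*sqrt(3)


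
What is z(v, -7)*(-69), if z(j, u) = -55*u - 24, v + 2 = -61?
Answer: -24909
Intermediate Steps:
v = -63 (v = -2 - 61 = -63)
z(j, u) = -24 - 55*u
z(v, -7)*(-69) = (-24 - 55*(-7))*(-69) = (-24 + 385)*(-69) = 361*(-69) = -24909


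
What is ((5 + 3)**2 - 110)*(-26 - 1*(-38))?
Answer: -552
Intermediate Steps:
((5 + 3)**2 - 110)*(-26 - 1*(-38)) = (8**2 - 110)*(-26 + 38) = (64 - 110)*12 = -46*12 = -552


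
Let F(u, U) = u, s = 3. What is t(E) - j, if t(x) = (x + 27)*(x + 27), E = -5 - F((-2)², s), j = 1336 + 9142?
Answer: -10154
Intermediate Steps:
j = 10478
E = -9 (E = -5 - 1*(-2)² = -5 - 1*4 = -5 - 4 = -9)
t(x) = (27 + x)² (t(x) = (27 + x)*(27 + x) = (27 + x)²)
t(E) - j = (27 - 9)² - 1*10478 = 18² - 10478 = 324 - 10478 = -10154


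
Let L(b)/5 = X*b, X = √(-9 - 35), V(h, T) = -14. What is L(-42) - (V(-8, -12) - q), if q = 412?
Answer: 426 - 420*I*√11 ≈ 426.0 - 1393.0*I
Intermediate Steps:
X = 2*I*√11 (X = √(-44) = 2*I*√11 ≈ 6.6332*I)
L(b) = 10*I*b*√11 (L(b) = 5*((2*I*√11)*b) = 5*(2*I*b*√11) = 10*I*b*√11)
L(-42) - (V(-8, -12) - q) = 10*I*(-42)*√11 - (-14 - 1*412) = -420*I*√11 - (-14 - 412) = -420*I*√11 - 1*(-426) = -420*I*√11 + 426 = 426 - 420*I*√11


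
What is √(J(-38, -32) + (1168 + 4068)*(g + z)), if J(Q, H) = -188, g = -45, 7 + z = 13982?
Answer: 2*√18234323 ≈ 8540.3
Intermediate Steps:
z = 13975 (z = -7 + 13982 = 13975)
√(J(-38, -32) + (1168 + 4068)*(g + z)) = √(-188 + (1168 + 4068)*(-45 + 13975)) = √(-188 + 5236*13930) = √(-188 + 72937480) = √72937292 = 2*√18234323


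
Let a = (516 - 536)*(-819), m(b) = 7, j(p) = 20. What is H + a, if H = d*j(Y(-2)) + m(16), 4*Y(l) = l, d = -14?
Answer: 16107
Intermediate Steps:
Y(l) = l/4
a = 16380 (a = -20*(-819) = 16380)
H = -273 (H = -14*20 + 7 = -280 + 7 = -273)
H + a = -273 + 16380 = 16107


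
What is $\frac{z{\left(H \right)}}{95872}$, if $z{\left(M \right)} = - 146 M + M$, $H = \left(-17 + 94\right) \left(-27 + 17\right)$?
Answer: $\frac{7975}{6848} \approx 1.1646$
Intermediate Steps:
$H = -770$ ($H = 77 \left(-10\right) = -770$)
$z{\left(M \right)} = - 145 M$
$\frac{z{\left(H \right)}}{95872} = \frac{\left(-145\right) \left(-770\right)}{95872} = 111650 \cdot \frac{1}{95872} = \frac{7975}{6848}$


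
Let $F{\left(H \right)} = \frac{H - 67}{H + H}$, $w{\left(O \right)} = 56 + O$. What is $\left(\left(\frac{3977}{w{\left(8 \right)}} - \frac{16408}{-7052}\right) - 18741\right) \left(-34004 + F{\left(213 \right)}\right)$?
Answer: $\frac{15262784474891207}{24033216} \approx 6.3507 \cdot 10^{8}$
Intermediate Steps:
$F{\left(H \right)} = \frac{-67 + H}{2 H}$
$\left(\left(\frac{3977}{w{\left(8 \right)}} - \frac{16408}{-7052}\right) - 18741\right) \left(-34004 + F{\left(213 \right)}\right) = \left(\left(\frac{3977}{56 + 8} - \frac{16408}{-7052}\right) - 18741\right) \left(-34004 + \frac{-67 + 213}{2 \cdot 213}\right) = \left(\left(\frac{3977}{64} - - \frac{4102}{1763}\right) - 18741\right) \left(-34004 + \frac{1}{2} \cdot \frac{1}{213} \cdot 146\right) = \left(\left(3977 \cdot \frac{1}{64} + \frac{4102}{1763}\right) - 18741\right) \left(-34004 + \frac{73}{213}\right) = \left(\left(\frac{3977}{64} + \frac{4102}{1763}\right) - 18741\right) \left(- \frac{7242779}{213}\right) = \left(\frac{7273979}{112832} - 18741\right) \left(- \frac{7242779}{213}\right) = \left(- \frac{2107310533}{112832}\right) \left(- \frac{7242779}{213}\right) = \frac{15262784474891207}{24033216}$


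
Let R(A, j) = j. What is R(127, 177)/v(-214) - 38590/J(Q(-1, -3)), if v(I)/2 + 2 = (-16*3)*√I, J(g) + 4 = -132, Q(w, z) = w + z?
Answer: 69952799/246530 + 1062*I*√214/123265 ≈ 283.75 + 0.12604*I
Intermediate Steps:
J(g) = -136 (J(g) = -4 - 132 = -136)
v(I) = -4 - 96*√I (v(I) = -4 + 2*((-16*3)*√I) = -4 + 2*(-48*√I) = -4 - 96*√I)
R(127, 177)/v(-214) - 38590/J(Q(-1, -3)) = 177/(-4 - 96*I*√214) - 38590/(-136) = 177/(-4 - 96*I*√214) - 38590*(-1/136) = 177/(-4 - 96*I*√214) + 1135/4 = 1135/4 + 177/(-4 - 96*I*√214)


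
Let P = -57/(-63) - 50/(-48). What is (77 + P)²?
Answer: 19545241/3136 ≈ 6232.5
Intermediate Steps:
P = 109/56 (P = -57*(-1/63) - 50*(-1/48) = 19/21 + 25/24 = 109/56 ≈ 1.9464)
(77 + P)² = (77 + 109/56)² = (4421/56)² = 19545241/3136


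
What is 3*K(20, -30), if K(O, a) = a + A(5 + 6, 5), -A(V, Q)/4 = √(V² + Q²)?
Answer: -90 - 12*√146 ≈ -235.00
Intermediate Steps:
A(V, Q) = -4*√(Q² + V²) (A(V, Q) = -4*√(V² + Q²) = -4*√(Q² + V²))
K(O, a) = a - 4*√146 (K(O, a) = a - 4*√(5² + (5 + 6)²) = a - 4*√(25 + 11²) = a - 4*√(25 + 121) = a - 4*√146)
3*K(20, -30) = 3*(-30 - 4*√146) = -90 - 12*√146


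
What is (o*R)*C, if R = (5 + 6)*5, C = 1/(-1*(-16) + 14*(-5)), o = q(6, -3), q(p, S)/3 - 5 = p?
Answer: -605/18 ≈ -33.611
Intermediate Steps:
q(p, S) = 15 + 3*p
o = 33 (o = 15 + 3*6 = 15 + 18 = 33)
C = -1/54 (C = 1/(16 - 70) = 1/(-54) = -1/54 ≈ -0.018519)
R = 55 (R = 11*5 = 55)
(o*R)*C = (33*55)*(-1/54) = 1815*(-1/54) = -605/18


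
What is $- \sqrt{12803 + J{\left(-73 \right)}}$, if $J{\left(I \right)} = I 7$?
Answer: $- 2 \sqrt{3073} \approx -110.87$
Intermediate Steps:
$J{\left(I \right)} = 7 I$
$- \sqrt{12803 + J{\left(-73 \right)}} = - \sqrt{12803 + 7 \left(-73\right)} = - \sqrt{12803 - 511} = - \sqrt{12292} = - 2 \sqrt{3073}$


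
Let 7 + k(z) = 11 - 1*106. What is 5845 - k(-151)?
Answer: 5947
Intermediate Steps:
k(z) = -102 (k(z) = -7 + (11 - 1*106) = -7 + (11 - 106) = -7 - 95 = -102)
5845 - k(-151) = 5845 - 1*(-102) = 5845 + 102 = 5947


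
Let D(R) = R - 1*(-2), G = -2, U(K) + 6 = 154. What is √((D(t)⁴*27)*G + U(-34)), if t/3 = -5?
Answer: I*√1542146 ≈ 1241.8*I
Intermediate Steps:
U(K) = 148 (U(K) = -6 + 154 = 148)
t = -15 (t = 3*(-5) = -15)
D(R) = 2 + R (D(R) = R + 2 = 2 + R)
√((D(t)⁴*27)*G + U(-34)) = √(((2 - 15)⁴*27)*(-2) + 148) = √(((-13)⁴*27)*(-2) + 148) = √((28561*27)*(-2) + 148) = √(771147*(-2) + 148) = √(-1542294 + 148) = √(-1542146) = I*√1542146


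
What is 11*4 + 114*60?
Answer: 6884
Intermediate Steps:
11*4 + 114*60 = 44 + 6840 = 6884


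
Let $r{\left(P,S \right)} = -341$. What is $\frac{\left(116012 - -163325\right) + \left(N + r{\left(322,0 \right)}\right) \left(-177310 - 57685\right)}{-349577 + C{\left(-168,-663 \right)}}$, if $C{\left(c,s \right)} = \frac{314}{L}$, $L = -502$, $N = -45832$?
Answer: $- \frac{170220410717}{5483999} \approx -31039.0$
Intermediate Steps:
$C{\left(c,s \right)} = - \frac{157}{251}$ ($C{\left(c,s \right)} = \frac{314}{-502} = 314 \left(- \frac{1}{502}\right) = - \frac{157}{251}$)
$\frac{\left(116012 - -163325\right) + \left(N + r{\left(322,0 \right)}\right) \left(-177310 - 57685\right)}{-349577 + C{\left(-168,-663 \right)}} = \frac{\left(116012 - -163325\right) + \left(-45832 - 341\right) \left(-177310 - 57685\right)}{-349577 - \frac{157}{251}} = \frac{\left(116012 + 163325\right) - -10850424135}{- \frac{87743984}{251}} = \left(279337 + 10850424135\right) \left(- \frac{251}{87743984}\right) = 10850703472 \left(- \frac{251}{87743984}\right) = - \frac{170220410717}{5483999}$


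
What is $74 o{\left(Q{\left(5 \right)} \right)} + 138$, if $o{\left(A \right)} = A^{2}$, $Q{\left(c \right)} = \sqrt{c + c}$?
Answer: $878$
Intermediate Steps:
$Q{\left(c \right)} = \sqrt{2} \sqrt{c}$ ($Q{\left(c \right)} = \sqrt{2 c} = \sqrt{2} \sqrt{c}$)
$74 o{\left(Q{\left(5 \right)} \right)} + 138 = 74 \left(\sqrt{2} \sqrt{5}\right)^{2} + 138 = 74 \left(\sqrt{10}\right)^{2} + 138 = 74 \cdot 10 + 138 = 740 + 138 = 878$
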